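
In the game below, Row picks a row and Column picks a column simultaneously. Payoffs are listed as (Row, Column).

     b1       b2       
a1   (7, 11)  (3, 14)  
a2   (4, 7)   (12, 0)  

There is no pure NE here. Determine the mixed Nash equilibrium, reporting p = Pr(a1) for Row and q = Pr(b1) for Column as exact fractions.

Each player's mixing probability is pinned down by making the *other* player indifferent.
Column indifferent between b1 and b2: p·11 + (1−p)·7 = p·14 + (1−p)·0 ⟹ 7 + 4p = 0 + 14p ⟹ p = 7/10.
Row indifferent between a1 and a2: q·7 + (1−q)·3 = q·4 + (1−q)·12 ⟹ 3 + 4q = 12 + (-8)q ⟹ q = 3/4.

p = 7/10, q = 3/4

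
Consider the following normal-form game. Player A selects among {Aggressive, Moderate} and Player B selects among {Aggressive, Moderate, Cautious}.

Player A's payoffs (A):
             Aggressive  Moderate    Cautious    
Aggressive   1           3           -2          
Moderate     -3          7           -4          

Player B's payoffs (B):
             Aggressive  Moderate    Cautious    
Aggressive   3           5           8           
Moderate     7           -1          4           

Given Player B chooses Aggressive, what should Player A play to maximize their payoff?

With Player B fixed at Aggressive, Player A's payoffs are: Aggressive → 1, Moderate → -3.
The maximum is 1, achieved by Aggressive.

Aggressive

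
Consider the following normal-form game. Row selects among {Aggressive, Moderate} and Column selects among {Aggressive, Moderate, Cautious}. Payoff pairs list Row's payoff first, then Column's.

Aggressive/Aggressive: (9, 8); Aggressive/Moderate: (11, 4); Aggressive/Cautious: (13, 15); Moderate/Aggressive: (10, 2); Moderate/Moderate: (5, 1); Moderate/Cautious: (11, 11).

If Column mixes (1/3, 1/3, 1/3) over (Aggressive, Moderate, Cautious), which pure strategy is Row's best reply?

Aggressive

Row's best reply maximizes expected payoff against the mix.
Aggressive: (1/3)·9 + (1/3)·11 + (1/3)·13 = 11
Moderate: (1/3)·10 + (1/3)·5 + (1/3)·11 = 26/3
Highest expected payoff is 11, from Aggressive.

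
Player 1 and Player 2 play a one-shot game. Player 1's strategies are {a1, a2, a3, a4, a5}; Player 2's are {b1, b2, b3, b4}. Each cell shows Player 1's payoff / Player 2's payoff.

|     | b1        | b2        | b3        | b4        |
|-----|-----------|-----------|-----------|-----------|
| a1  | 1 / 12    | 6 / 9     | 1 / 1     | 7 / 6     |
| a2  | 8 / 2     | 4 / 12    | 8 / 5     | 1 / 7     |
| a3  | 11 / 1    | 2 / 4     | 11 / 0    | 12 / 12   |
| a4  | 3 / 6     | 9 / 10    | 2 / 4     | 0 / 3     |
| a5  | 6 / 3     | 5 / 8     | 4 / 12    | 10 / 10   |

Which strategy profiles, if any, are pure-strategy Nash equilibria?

(a3, b4) and (a4, b2)

A profile is a Nash equilibrium when each player is best-responding to the other.
Player 1's best responses — vs b1: a3 (payoff 11); vs b2: a4 (payoff 9); vs b3: a3 (payoff 11); vs b4: a3 (payoff 12).
Player 2's best responses — vs a1: b1 (payoff 12); vs a2: b2 (payoff 12); vs a3: b4 (payoff 12); vs a4: b2 (payoff 10); vs a5: b3 (payoff 12).
Mutual best responses occur at (a3, b4) and (a4, b2); at each, neither player gains by switching.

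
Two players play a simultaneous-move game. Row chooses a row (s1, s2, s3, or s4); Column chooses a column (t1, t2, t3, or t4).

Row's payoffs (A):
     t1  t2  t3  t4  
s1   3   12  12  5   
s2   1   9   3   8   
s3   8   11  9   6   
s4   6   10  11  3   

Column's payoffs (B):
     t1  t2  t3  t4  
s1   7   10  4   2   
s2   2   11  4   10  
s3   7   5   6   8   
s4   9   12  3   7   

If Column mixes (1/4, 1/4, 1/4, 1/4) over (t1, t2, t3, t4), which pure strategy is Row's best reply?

s3

Row's best reply maximizes expected payoff against the mix.
s1: (1/4)·3 + (1/4)·12 + (1/4)·12 + (1/4)·5 = 8
s2: (1/4)·1 + (1/4)·9 + (1/4)·3 + (1/4)·8 = 21/4
s3: (1/4)·8 + (1/4)·11 + (1/4)·9 + (1/4)·6 = 17/2
s4: (1/4)·6 + (1/4)·10 + (1/4)·11 + (1/4)·3 = 15/2
Highest expected payoff is 17/2, from s3.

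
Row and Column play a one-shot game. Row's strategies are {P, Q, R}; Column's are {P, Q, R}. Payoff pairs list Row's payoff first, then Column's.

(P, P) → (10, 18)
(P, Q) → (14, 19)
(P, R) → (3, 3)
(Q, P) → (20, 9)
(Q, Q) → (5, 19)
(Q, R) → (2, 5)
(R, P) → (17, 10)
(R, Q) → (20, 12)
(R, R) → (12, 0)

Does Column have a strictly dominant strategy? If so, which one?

Q

A strategy is strictly dominant if it gives Column a strictly higher payoff than every other strategy, against every choice by the opponent.
Q strictly dominates: vs P: 19 > each of {18, 3}; vs Q: 19 > each of {9, 5}; vs R: 12 > each of {10, 0}.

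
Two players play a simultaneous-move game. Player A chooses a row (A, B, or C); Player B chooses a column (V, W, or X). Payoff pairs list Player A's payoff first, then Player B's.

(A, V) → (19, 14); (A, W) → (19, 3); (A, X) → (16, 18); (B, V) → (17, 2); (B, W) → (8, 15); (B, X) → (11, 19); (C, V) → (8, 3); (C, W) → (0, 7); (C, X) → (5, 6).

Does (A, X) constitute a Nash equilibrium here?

Yes

Holding Player B at X: Player A gets 16 from A, versus 11 from B, 5 from C. No profitable deviation for Player A.
Holding Player A at A: Player B gets 18 from X, versus 14 from V, 3 from W. No profitable deviation for Player B either.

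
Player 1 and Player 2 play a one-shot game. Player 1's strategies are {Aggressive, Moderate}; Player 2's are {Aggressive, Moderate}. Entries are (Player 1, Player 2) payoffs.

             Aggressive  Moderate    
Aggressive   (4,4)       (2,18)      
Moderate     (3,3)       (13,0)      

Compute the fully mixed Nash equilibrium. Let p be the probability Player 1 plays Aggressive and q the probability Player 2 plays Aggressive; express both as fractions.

In a mixed NE each player is indifferent between their pure strategies, so the opponent's mix sets the indifference.
Player 2 indifferent between Aggressive and Moderate: p·4 + (1−p)·3 = p·18 + (1−p)·0 ⟹ 3 + 1p = 0 + 18p ⟹ p = 3/17.
Player 1 indifferent between Aggressive and Moderate: q·4 + (1−q)·2 = q·3 + (1−q)·13 ⟹ 2 + 2q = 13 + (-10)q ⟹ q = 11/12.

p = 3/17, q = 11/12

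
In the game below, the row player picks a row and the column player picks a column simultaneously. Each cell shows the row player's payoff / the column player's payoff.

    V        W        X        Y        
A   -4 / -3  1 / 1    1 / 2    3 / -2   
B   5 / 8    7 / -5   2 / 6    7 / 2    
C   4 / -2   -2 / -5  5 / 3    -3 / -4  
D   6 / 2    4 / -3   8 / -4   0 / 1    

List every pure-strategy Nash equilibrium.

Check mutual best responses: a cell is a NE iff neither player can gain by unilaterally deviating.
The row player's best responses — vs V: D (payoff 6); vs W: B (payoff 7); vs X: D (payoff 8); vs Y: B (payoff 7).
The column player's best responses — vs A: X (payoff 2); vs B: V (payoff 8); vs C: X (payoff 3); vs D: V (payoff 2).
The only mutual best response is (D, V); neither player gains by switching there.

(D, V)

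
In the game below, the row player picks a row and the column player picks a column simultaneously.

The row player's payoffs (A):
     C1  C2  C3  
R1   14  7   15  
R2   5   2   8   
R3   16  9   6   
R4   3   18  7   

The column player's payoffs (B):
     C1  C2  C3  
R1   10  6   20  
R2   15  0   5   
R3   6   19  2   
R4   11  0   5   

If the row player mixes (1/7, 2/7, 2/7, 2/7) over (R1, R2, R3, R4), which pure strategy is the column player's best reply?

The column player's best reply maximizes expected payoff against the mix.
C1: (1/7)·10 + (2/7)·15 + (2/7)·6 + (2/7)·11 = 74/7
C2: (1/7)·6 + (2/7)·0 + (2/7)·19 + (2/7)·0 = 44/7
C3: (1/7)·20 + (2/7)·5 + (2/7)·2 + (2/7)·5 = 44/7
Highest expected payoff is 74/7, from C1.

C1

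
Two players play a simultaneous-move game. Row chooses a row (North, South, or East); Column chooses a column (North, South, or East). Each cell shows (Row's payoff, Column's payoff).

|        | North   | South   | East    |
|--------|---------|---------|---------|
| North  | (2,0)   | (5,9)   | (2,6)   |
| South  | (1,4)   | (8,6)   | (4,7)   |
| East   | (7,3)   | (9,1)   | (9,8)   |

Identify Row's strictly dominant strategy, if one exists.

East

A strategy is strictly dominant if it gives Row a strictly higher payoff than every other strategy, against every choice by the opponent.
East strictly dominates: vs North: 7 > each of {2, 1}; vs South: 9 > each of {5, 8}; vs East: 9 > each of {2, 4}.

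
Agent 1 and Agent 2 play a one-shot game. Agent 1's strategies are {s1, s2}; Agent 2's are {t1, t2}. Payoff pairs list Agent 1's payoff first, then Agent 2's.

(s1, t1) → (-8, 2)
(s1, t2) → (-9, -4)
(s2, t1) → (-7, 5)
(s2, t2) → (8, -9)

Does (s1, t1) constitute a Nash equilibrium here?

No

Holding Agent 2 at t1: Agent 1 gets -8 from s1 but could get -7 by switching to s2. Agent 1 has a profitable deviation.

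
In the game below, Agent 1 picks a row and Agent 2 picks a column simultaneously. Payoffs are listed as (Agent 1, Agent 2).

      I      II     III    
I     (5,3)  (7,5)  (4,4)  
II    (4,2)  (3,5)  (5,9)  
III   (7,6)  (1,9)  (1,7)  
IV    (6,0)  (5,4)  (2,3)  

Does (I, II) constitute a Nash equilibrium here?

Holding Agent 2 at II: Agent 1 gets 7 from I, versus 3 from II, 1 from III, 5 from IV. No profitable deviation for Agent 1.
Holding Agent 1 at I: Agent 2 gets 5 from II, versus 3 from I, 4 from III. No profitable deviation for Agent 2 either.

Yes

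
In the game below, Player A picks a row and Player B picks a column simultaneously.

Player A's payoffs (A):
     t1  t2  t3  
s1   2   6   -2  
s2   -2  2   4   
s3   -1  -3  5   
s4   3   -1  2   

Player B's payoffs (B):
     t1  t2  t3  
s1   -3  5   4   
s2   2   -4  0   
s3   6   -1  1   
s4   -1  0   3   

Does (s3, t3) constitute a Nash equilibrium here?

Holding Player B at t3: Player A gets 5 from s3, versus -2 from s1, 4 from s2, 2 from s4. No profitable deviation for Player A.
Holding Player A at s3: Player B gets 1 from t3 but could get 6 by switching to t1. Player B has a profitable deviation.

No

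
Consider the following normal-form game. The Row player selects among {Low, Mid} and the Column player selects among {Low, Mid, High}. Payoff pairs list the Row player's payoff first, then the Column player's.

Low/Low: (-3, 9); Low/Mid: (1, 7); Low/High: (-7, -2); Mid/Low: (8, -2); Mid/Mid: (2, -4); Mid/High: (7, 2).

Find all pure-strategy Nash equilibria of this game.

Find each player's best response to every opponent strategy; NE are the intersections.
The Row player's best responses — vs Low: Mid (payoff 8); vs Mid: Mid (payoff 2); vs High: Mid (payoff 7).
The Column player's best responses — vs Low: Low (payoff 9); vs Mid: High (payoff 2).
The only mutual best response is (Mid, High); neither player gains by switching there.

(Mid, High)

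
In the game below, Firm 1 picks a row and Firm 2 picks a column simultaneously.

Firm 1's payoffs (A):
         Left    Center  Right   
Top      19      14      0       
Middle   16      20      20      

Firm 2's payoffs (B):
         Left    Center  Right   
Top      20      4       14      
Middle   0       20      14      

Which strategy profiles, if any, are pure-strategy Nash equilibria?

Find each player's best response to every opponent strategy; NE are the intersections.
Firm 1's best responses — vs Left: Top (payoff 19); vs Center: Middle (payoff 20); vs Right: Middle (payoff 20).
Firm 2's best responses — vs Top: Left (payoff 20); vs Middle: Center (payoff 20).
Mutual best responses occur at (Top, Left) and (Middle, Center); at each, neither player gains by switching.

(Top, Left) and (Middle, Center)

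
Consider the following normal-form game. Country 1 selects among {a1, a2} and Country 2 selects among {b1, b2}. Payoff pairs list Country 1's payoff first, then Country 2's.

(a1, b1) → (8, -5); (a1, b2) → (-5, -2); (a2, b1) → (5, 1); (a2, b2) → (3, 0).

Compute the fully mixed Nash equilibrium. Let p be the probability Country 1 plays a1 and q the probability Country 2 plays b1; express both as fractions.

Each player's mixing probability is pinned down by making the *other* player indifferent.
Country 2 indifferent between b1 and b2: p·(-5) + (1−p)·1 = p·(-2) + (1−p)·0 ⟹ 1 + (-6)p = 0 + (-2)p ⟹ p = 1/4.
Country 1 indifferent between a1 and a2: q·8 + (1−q)·(-5) = q·5 + (1−q)·3 ⟹ (-5) + 13q = 3 + 2q ⟹ q = 8/11.

p = 1/4, q = 8/11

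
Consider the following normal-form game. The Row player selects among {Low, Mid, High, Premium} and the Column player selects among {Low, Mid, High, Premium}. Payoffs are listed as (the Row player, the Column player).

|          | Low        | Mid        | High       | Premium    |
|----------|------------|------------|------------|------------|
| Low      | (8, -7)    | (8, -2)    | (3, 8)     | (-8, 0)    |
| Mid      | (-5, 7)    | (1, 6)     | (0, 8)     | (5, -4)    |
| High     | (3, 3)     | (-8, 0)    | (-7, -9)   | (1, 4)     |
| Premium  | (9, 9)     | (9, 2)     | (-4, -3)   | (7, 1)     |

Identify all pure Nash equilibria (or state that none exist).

(Low, High) and (Premium, Low)

Find each player's best response to every opponent strategy; NE are the intersections.
The Row player's best responses — vs Low: Premium (payoff 9); vs Mid: Premium (payoff 9); vs High: Low (payoff 3); vs Premium: Premium (payoff 7).
The Column player's best responses — vs Low: High (payoff 8); vs Mid: High (payoff 8); vs High: Premium (payoff 4); vs Premium: Low (payoff 9).
Mutual best responses occur at (Low, High) and (Premium, Low); at each, neither player gains by switching.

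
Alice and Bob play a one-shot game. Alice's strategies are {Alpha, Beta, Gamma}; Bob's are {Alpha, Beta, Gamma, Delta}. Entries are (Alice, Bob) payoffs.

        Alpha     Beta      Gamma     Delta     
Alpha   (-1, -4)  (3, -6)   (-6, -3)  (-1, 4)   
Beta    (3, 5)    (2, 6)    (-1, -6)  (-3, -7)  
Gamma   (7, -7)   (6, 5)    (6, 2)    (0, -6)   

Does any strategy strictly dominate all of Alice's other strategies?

Check whether one of Alice's strategies beats all alternatives regardless of what the opponent does.
Gamma strictly dominates: vs Alpha: 7 > each of {-1, 3}; vs Beta: 6 > each of {3, 2}; vs Gamma: 6 > each of {-6, -1}; vs Delta: 0 > each of {-1, -3}.

Gamma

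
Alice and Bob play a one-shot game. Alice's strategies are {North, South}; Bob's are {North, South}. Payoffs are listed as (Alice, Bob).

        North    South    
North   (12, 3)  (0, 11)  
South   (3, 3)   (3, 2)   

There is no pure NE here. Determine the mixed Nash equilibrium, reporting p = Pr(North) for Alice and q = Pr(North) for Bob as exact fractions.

p = 1/9, q = 1/4

In a mixed NE each player is indifferent between their pure strategies, so the opponent's mix sets the indifference.
Bob indifferent between North and South: p·3 + (1−p)·3 = p·11 + (1−p)·2 ⟹ 3 + 0p = 2 + 9p ⟹ p = 1/9.
Alice indifferent between North and South: q·12 + (1−q)·0 = q·3 + (1−q)·3 ⟹ 0 + 12q = 3 + 0q ⟹ q = 1/4.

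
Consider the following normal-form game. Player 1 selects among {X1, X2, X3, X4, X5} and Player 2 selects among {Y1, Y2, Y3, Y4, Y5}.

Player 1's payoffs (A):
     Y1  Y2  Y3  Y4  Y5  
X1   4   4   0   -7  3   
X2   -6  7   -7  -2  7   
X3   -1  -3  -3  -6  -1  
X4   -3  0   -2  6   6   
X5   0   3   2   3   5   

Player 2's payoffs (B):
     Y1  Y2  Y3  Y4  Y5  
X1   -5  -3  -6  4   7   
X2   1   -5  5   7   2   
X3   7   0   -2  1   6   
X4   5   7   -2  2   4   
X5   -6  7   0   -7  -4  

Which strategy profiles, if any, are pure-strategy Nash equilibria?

None

Find each player's best response to every opponent strategy; NE are the intersections.
Player 1's best responses — vs Y1: X1 (payoff 4); vs Y2: X2 (payoff 7); vs Y3: X5 (payoff 2); vs Y4: X4 (payoff 6); vs Y5: X2 (payoff 7).
Player 2's best responses — vs X1: Y5 (payoff 7); vs X2: Y4 (payoff 7); vs X3: Y1 (payoff 7); vs X4: Y2 (payoff 7); vs X5: Y2 (payoff 7).
No cell has both players best-responding. For instance, Player 1's best reply to Y4 is X4, but against X4 Player 2 prefers Y2 over Y4.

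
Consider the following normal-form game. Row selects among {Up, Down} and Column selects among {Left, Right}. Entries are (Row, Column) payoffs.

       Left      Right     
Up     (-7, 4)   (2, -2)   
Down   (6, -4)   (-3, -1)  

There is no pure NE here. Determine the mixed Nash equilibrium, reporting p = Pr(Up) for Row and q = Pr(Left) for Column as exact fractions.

Each player's mixing probability is pinned down by making the *other* player indifferent.
Column indifferent between Left and Right: p·4 + (1−p)·(-4) = p·(-2) + (1−p)·(-1) ⟹ (-4) + 8p = (-1) + (-1)p ⟹ p = 1/3.
Row indifferent between Up and Down: q·(-7) + (1−q)·2 = q·6 + (1−q)·(-3) ⟹ 2 + (-9)q = (-3) + 9q ⟹ q = 5/18.

p = 1/3, q = 5/18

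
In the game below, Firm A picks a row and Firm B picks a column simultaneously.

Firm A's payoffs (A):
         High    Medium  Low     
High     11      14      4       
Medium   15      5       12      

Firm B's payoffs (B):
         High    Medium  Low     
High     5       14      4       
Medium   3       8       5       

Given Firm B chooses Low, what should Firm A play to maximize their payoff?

With Firm B fixed at Low, Firm A's payoffs are: High → 4, Medium → 12.
The maximum is 12, achieved by Medium.

Medium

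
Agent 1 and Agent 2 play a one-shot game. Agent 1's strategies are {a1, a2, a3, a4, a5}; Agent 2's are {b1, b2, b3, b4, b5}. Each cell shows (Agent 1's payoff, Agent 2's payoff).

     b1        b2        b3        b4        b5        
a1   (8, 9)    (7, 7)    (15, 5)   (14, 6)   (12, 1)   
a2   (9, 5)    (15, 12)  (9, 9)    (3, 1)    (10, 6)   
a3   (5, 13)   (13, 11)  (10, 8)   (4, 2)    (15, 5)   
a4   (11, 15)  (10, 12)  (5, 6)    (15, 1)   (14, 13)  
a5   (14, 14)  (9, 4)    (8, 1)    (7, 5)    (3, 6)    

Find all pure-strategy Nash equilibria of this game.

(a2, b2) and (a5, b1)

Find each player's best response to every opponent strategy; NE are the intersections.
Agent 1's best responses — vs b1: a5 (payoff 14); vs b2: a2 (payoff 15); vs b3: a1 (payoff 15); vs b4: a4 (payoff 15); vs b5: a3 (payoff 15).
Agent 2's best responses — vs a1: b1 (payoff 9); vs a2: b2 (payoff 12); vs a3: b1 (payoff 13); vs a4: b1 (payoff 15); vs a5: b1 (payoff 14).
Mutual best responses occur at (a2, b2) and (a5, b1); at each, neither player gains by switching.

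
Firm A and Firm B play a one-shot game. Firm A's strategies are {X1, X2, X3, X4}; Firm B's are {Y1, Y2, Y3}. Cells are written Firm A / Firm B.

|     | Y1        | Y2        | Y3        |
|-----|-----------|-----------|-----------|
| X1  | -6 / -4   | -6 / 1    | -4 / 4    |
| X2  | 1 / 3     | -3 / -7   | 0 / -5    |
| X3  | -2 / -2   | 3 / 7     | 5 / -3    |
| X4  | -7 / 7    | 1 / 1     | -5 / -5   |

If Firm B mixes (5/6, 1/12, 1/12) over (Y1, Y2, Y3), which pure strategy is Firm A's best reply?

X2

Firm A's best reply maximizes expected payoff against the mix.
X1: (5/6)·(-6) + (1/12)·(-6) + (1/12)·(-4) = -35/6
X2: (5/6)·1 + (1/12)·(-3) + (1/12)·0 = 7/12
X3: (5/6)·(-2) + (1/12)·3 + (1/12)·5 = -1
X4: (5/6)·(-7) + (1/12)·1 + (1/12)·(-5) = -37/6
Highest expected payoff is 7/12, from X2.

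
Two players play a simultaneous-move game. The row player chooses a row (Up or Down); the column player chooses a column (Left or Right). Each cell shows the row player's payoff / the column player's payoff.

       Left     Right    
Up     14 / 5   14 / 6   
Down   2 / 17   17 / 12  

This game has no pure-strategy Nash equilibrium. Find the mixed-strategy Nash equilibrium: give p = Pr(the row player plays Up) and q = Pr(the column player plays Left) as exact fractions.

p = 5/6, q = 1/5

Each player's mixing probability is pinned down by making the *other* player indifferent.
The column player indifferent between Left and Right: p·5 + (1−p)·17 = p·6 + (1−p)·12 ⟹ 17 + (-12)p = 12 + (-6)p ⟹ p = 5/6.
The row player indifferent between Up and Down: q·14 + (1−q)·14 = q·2 + (1−q)·17 ⟹ 14 + 0q = 17 + (-15)q ⟹ q = 1/5.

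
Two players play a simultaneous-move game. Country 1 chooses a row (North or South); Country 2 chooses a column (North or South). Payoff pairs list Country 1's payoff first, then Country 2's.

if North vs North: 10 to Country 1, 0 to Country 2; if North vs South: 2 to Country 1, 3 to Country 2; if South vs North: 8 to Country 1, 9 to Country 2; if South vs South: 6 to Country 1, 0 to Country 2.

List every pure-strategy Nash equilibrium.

There is no pure-strategy Nash equilibrium

Check mutual best responses: a cell is a NE iff neither player can gain by unilaterally deviating.
Country 1's best responses — vs North: North (payoff 10); vs South: South (payoff 6).
Country 2's best responses — vs North: South (payoff 3); vs South: North (payoff 9).
No cell has both players best-responding. For instance, Country 1's best reply to North is North, but against North Country 2 prefers South over North.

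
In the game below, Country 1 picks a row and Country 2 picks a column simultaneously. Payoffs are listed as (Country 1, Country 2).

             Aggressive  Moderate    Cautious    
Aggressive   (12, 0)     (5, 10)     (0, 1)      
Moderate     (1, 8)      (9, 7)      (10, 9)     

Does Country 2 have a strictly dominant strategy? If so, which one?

None

Check whether one of Country 2's strategies beats all alternatives regardless of what the opponent does.
Aggressive is not dominant: against Aggressive, Moderate gives 10 > 0.
Moderate is not dominant: against Moderate, Aggressive gives 8 > 7.
Cautious is not dominant: against Aggressive, Moderate gives 10 > 1.
No single strategy is best against every opponent action.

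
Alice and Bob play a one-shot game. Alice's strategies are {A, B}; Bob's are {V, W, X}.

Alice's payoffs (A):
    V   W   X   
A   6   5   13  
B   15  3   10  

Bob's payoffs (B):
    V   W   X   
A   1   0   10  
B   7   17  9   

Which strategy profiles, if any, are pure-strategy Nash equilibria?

Find each player's best response to every opponent strategy; NE are the intersections.
Alice's best responses — vs V: B (payoff 15); vs W: A (payoff 5); vs X: A (payoff 13).
Bob's best responses — vs A: X (payoff 10); vs B: W (payoff 17).
The only mutual best response is (A, X); neither player gains by switching there.

(A, X)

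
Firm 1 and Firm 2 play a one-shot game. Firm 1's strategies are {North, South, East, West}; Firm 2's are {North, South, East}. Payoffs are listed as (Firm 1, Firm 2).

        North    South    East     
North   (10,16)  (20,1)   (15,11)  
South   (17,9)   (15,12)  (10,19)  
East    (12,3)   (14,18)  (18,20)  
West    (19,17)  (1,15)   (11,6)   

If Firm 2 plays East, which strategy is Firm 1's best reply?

East

With Firm 2 fixed at East, Firm 1's payoffs are: North → 15, South → 10, East → 18, West → 11.
The maximum is 18, achieved by East.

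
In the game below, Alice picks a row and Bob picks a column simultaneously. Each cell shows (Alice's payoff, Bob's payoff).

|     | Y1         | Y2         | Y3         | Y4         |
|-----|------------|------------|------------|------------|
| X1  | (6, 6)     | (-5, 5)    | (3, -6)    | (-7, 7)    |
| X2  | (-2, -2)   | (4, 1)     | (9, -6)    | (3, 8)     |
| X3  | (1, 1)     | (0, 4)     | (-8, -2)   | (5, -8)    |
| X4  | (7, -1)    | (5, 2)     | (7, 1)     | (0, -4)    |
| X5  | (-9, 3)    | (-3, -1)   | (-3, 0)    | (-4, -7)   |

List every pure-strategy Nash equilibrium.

(X4, Y2)

A profile is a Nash equilibrium when each player is best-responding to the other.
Alice's best responses — vs Y1: X4 (payoff 7); vs Y2: X4 (payoff 5); vs Y3: X2 (payoff 9); vs Y4: X3 (payoff 5).
Bob's best responses — vs X1: Y4 (payoff 7); vs X2: Y4 (payoff 8); vs X3: Y2 (payoff 4); vs X4: Y2 (payoff 2); vs X5: Y1 (payoff 3).
The only mutual best response is (X4, Y2); neither player gains by switching there.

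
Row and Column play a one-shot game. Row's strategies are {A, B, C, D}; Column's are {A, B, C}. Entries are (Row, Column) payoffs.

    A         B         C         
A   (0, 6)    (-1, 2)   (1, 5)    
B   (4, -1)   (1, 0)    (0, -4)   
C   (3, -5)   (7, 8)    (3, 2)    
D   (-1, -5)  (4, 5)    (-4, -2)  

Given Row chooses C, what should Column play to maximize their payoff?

B

With Row fixed at C, Column's payoffs are: A → -5, B → 8, C → 2.
The maximum is 8, achieved by B.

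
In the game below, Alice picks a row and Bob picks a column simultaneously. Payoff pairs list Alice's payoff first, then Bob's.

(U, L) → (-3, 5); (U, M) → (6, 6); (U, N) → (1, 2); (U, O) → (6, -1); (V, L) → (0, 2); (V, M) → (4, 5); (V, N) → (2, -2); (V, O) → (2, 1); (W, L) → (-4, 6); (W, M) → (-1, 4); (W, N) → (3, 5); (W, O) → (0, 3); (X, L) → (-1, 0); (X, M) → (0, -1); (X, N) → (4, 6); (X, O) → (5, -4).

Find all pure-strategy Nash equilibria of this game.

Find each player's best response to every opponent strategy; NE are the intersections.
Alice's best responses — vs L: V (payoff 0); vs M: U (payoff 6); vs N: X (payoff 4); vs O: U (payoff 6).
Bob's best responses — vs U: M (payoff 6); vs V: M (payoff 5); vs W: L (payoff 6); vs X: N (payoff 6).
Mutual best responses occur at (U, M) and (X, N); at each, neither player gains by switching.

(U, M) and (X, N)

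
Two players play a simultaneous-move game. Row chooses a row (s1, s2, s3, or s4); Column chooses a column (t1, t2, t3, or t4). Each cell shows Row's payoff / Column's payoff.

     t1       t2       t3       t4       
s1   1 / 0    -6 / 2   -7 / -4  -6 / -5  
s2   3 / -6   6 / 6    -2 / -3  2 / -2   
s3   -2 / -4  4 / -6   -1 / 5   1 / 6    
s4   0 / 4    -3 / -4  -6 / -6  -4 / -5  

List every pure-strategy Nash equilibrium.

(s2, t2)

Check mutual best responses: a cell is a NE iff neither player can gain by unilaterally deviating.
Row's best responses — vs t1: s2 (payoff 3); vs t2: s2 (payoff 6); vs t3: s3 (payoff -1); vs t4: s2 (payoff 2).
Column's best responses — vs s1: t2 (payoff 2); vs s2: t2 (payoff 6); vs s3: t4 (payoff 6); vs s4: t1 (payoff 4).
The only mutual best response is (s2, t2); neither player gains by switching there.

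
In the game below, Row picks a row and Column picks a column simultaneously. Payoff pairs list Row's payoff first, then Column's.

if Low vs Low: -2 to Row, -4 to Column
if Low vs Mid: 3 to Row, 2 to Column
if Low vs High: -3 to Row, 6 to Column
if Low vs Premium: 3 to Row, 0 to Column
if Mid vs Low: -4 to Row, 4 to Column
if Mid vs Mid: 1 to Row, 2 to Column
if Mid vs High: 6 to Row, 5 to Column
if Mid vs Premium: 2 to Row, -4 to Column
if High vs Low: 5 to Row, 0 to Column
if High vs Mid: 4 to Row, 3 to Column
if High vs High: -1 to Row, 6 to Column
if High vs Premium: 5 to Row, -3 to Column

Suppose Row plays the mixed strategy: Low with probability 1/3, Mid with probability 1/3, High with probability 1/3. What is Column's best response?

Compute Column's expected payoff from each pure strategy against the given mix.
Low: (1/3)·(-4) + (1/3)·4 + (1/3)·0 = 0
Mid: (1/3)·2 + (1/3)·2 + (1/3)·3 = 7/3
High: (1/3)·6 + (1/3)·5 + (1/3)·6 = 17/3
Premium: (1/3)·0 + (1/3)·(-4) + (1/3)·(-3) = -7/3
Highest expected payoff is 17/3, from High.

High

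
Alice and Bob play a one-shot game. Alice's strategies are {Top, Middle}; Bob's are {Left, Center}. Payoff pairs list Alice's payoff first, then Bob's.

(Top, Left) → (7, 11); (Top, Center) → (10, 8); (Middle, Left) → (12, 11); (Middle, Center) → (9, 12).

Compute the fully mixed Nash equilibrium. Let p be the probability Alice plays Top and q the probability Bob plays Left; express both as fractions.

Each player's mixing probability is pinned down by making the *other* player indifferent.
Bob indifferent between Left and Center: p·11 + (1−p)·11 = p·8 + (1−p)·12 ⟹ 11 + 0p = 12 + (-4)p ⟹ p = 1/4.
Alice indifferent between Top and Middle: q·7 + (1−q)·10 = q·12 + (1−q)·9 ⟹ 10 + (-3)q = 9 + 3q ⟹ q = 1/6.

p = 1/4, q = 1/6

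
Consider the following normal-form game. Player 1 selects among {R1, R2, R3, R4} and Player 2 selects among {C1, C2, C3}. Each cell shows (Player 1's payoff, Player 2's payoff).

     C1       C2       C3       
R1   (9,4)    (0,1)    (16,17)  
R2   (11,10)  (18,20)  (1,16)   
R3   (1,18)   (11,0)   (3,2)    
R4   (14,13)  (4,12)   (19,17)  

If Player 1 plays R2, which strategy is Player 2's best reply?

C2

With Player 1 fixed at R2, Player 2's payoffs are: C1 → 10, C2 → 20, C3 → 16.
The maximum is 20, achieved by C2.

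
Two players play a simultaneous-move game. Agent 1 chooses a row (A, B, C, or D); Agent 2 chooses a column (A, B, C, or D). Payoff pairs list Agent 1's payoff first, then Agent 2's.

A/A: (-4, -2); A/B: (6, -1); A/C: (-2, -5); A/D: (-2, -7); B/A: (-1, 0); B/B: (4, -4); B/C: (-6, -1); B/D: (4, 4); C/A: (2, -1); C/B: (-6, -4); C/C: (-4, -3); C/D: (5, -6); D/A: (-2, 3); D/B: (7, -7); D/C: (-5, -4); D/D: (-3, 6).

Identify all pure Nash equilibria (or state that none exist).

Check mutual best responses: a cell is a NE iff neither player can gain by unilaterally deviating.
Agent 1's best responses — vs A: C (payoff 2); vs B: D (payoff 7); vs C: A (payoff -2); vs D: C (payoff 5).
Agent 2's best responses — vs A: B (payoff -1); vs B: D (payoff 4); vs C: A (payoff -1); vs D: D (payoff 6).
The only mutual best response is (C, A); neither player gains by switching there.

(C, A)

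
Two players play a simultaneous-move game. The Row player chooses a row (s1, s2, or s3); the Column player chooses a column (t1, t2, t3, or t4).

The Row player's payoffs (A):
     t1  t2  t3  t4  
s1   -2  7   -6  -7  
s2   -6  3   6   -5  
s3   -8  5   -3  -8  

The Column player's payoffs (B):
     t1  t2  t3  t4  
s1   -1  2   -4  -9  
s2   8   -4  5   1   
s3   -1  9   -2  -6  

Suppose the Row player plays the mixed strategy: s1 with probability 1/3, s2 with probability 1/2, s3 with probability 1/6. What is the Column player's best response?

The Column player's best reply maximizes expected payoff against the mix.
t1: (1/3)·(-1) + (1/2)·8 + (1/6)·(-1) = 7/2
t2: (1/3)·2 + (1/2)·(-4) + (1/6)·9 = 1/6
t3: (1/3)·(-4) + (1/2)·5 + (1/6)·(-2) = 5/6
t4: (1/3)·(-9) + (1/2)·1 + (1/6)·(-6) = -7/2
Highest expected payoff is 7/2, from t1.

t1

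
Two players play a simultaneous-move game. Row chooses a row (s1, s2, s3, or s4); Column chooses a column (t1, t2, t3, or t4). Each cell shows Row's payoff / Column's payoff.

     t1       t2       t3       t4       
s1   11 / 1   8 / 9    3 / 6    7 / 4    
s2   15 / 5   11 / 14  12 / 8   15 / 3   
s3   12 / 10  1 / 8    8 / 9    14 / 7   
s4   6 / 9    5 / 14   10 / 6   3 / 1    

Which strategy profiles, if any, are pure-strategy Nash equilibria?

(s2, t2)

Check mutual best responses: a cell is a NE iff neither player can gain by unilaterally deviating.
Row's best responses — vs t1: s2 (payoff 15); vs t2: s2 (payoff 11); vs t3: s2 (payoff 12); vs t4: s2 (payoff 15).
Column's best responses — vs s1: t2 (payoff 9); vs s2: t2 (payoff 14); vs s3: t1 (payoff 10); vs s4: t2 (payoff 14).
The only mutual best response is (s2, t2); neither player gains by switching there.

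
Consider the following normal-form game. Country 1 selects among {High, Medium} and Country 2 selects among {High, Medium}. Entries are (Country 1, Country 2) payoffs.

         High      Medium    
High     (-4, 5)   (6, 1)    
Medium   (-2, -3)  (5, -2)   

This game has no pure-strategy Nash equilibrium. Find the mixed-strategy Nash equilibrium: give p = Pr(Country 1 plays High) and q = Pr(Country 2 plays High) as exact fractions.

In a mixed NE each player is indifferent between their pure strategies, so the opponent's mix sets the indifference.
Country 2 indifferent between High and Medium: p·5 + (1−p)·(-3) = p·1 + (1−p)·(-2) ⟹ (-3) + 8p = (-2) + 3p ⟹ p = 1/5.
Country 1 indifferent between High and Medium: q·(-4) + (1−q)·6 = q·(-2) + (1−q)·5 ⟹ 6 + (-10)q = 5 + (-7)q ⟹ q = 1/3.

p = 1/5, q = 1/3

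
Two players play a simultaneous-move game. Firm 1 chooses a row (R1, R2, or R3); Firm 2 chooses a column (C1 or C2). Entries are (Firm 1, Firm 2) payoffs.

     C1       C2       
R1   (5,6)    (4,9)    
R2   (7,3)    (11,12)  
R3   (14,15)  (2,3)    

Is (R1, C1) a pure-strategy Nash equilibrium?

Holding Firm 2 at C1: Firm 1 gets 5 from R1 but could get 14 by switching to R3. Firm 1 has a profitable deviation.

No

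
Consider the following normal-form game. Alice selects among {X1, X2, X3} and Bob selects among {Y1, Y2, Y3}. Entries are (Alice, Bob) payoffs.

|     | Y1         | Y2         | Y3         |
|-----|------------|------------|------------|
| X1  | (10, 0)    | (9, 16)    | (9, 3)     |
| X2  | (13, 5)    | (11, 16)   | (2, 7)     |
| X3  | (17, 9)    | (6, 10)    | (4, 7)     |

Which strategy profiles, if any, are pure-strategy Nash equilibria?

Check mutual best responses: a cell is a NE iff neither player can gain by unilaterally deviating.
Alice's best responses — vs Y1: X3 (payoff 17); vs Y2: X2 (payoff 11); vs Y3: X1 (payoff 9).
Bob's best responses — vs X1: Y2 (payoff 16); vs X2: Y2 (payoff 16); vs X3: Y2 (payoff 10).
The only mutual best response is (X2, Y2); neither player gains by switching there.

(X2, Y2)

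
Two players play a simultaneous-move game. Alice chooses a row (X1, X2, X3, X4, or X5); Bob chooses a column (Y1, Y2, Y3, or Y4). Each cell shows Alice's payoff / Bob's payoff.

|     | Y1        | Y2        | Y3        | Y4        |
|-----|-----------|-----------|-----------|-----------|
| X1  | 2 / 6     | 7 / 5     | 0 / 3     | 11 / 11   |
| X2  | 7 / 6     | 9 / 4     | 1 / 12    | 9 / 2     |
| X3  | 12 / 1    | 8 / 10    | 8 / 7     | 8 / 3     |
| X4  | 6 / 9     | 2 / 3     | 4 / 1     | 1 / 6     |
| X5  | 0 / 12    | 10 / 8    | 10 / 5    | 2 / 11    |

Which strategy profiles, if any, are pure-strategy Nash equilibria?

(X1, Y4)

Find each player's best response to every opponent strategy; NE are the intersections.
Alice's best responses — vs Y1: X3 (payoff 12); vs Y2: X5 (payoff 10); vs Y3: X5 (payoff 10); vs Y4: X1 (payoff 11).
Bob's best responses — vs X1: Y4 (payoff 11); vs X2: Y3 (payoff 12); vs X3: Y2 (payoff 10); vs X4: Y1 (payoff 9); vs X5: Y1 (payoff 12).
The only mutual best response is (X1, Y4); neither player gains by switching there.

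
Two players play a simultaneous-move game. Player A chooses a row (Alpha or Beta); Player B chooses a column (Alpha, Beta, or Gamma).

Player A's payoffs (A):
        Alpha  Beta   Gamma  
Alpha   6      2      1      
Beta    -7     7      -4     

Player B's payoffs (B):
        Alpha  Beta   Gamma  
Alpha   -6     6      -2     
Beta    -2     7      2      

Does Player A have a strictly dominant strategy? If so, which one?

Check whether one of Player A's strategies beats all alternatives regardless of what the opponent does.
Alpha is not dominant: against Beta, Beta gives 7 > 2.
Beta is not dominant: against Alpha, Alpha gives 6 > -7.
No single strategy is best against every opponent action.

None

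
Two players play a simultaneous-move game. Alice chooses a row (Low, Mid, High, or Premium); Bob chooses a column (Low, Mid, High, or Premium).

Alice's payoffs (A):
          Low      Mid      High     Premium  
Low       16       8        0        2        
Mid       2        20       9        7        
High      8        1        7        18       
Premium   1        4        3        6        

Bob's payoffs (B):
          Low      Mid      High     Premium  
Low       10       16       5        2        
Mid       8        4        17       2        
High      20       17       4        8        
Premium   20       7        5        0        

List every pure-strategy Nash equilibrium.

Check mutual best responses: a cell is a NE iff neither player can gain by unilaterally deviating.
Alice's best responses — vs Low: Low (payoff 16); vs Mid: Mid (payoff 20); vs High: Mid (payoff 9); vs Premium: High (payoff 18).
Bob's best responses — vs Low: Mid (payoff 16); vs Mid: High (payoff 17); vs High: Low (payoff 20); vs Premium: Low (payoff 20).
The only mutual best response is (Mid, High); neither player gains by switching there.

(Mid, High)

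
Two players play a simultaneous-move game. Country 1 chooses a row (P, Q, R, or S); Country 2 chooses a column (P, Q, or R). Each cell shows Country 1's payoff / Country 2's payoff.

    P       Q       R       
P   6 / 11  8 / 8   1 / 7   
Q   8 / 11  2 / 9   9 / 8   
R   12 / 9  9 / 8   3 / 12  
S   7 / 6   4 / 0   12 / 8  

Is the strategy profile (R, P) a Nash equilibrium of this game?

No

Holding Country 2 at P: Country 1 gets 12 from R, versus 6 from P, 8 from Q, 7 from S. No profitable deviation for Country 1.
Holding Country 1 at R: Country 2 gets 9 from P but could get 12 by switching to R. Country 2 has a profitable deviation.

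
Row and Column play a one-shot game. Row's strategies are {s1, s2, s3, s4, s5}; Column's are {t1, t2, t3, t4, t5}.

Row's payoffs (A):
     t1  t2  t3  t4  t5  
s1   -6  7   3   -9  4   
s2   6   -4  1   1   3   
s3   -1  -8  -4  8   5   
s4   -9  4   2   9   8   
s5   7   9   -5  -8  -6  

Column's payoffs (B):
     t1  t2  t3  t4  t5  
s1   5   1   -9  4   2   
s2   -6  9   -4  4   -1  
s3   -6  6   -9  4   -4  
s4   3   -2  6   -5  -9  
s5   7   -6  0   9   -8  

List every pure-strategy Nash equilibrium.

No pure-strategy Nash equilibrium

A profile is a Nash equilibrium when each player is best-responding to the other.
Row's best responses — vs t1: s5 (payoff 7); vs t2: s5 (payoff 9); vs t3: s1 (payoff 3); vs t4: s4 (payoff 9); vs t5: s4 (payoff 8).
Column's best responses — vs s1: t1 (payoff 5); vs s2: t2 (payoff 9); vs s3: t2 (payoff 6); vs s4: t3 (payoff 6); vs s5: t4 (payoff 9).
No cell has both players best-responding. For instance, Row's best reply to t4 is s4, but against s4 Column prefers t3 over t4.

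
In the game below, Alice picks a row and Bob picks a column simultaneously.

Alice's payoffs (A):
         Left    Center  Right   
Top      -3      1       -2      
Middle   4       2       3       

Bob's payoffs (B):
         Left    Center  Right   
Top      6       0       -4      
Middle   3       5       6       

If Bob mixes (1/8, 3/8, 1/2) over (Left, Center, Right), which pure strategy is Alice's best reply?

Alice's best reply maximizes expected payoff against the mix.
Top: (1/8)·(-3) + (3/8)·1 + (1/2)·(-2) = -1
Middle: (1/8)·4 + (3/8)·2 + (1/2)·3 = 11/4
Highest expected payoff is 11/4, from Middle.

Middle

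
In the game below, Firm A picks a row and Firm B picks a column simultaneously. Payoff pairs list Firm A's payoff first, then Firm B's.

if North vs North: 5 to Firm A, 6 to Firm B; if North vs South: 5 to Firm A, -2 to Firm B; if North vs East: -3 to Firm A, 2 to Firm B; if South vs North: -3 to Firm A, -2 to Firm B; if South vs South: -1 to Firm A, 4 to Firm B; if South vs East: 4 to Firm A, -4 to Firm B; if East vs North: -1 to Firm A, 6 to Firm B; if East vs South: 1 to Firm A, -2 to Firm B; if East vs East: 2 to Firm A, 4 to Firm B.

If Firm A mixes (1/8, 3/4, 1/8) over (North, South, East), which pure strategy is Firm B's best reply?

Firm B's best reply maximizes expected payoff against the mix.
North: (1/8)·6 + (3/4)·(-2) + (1/8)·6 = 0
South: (1/8)·(-2) + (3/4)·4 + (1/8)·(-2) = 5/2
East: (1/8)·2 + (3/4)·(-4) + (1/8)·4 = -9/4
Highest expected payoff is 5/2, from South.

South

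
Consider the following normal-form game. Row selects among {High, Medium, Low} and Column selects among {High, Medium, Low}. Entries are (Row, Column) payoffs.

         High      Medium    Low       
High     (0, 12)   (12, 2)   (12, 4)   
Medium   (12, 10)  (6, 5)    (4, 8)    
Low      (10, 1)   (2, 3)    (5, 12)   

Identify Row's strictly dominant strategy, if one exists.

Check whether one of Row's strategies beats all alternatives regardless of what the opponent does.
High is not dominant: against High, Medium gives 12 > 0.
Medium is not dominant: against Medium, High gives 12 > 6.
Low is not dominant: against High, Medium gives 12 > 10.
No single strategy is best against every opponent action.

None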